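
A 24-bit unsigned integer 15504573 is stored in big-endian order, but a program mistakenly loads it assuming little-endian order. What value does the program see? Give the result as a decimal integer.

15504573 in 24-bit hexadecimal is 0xEC94BD.
Stored big-endian, the bytes at ascending addresses are EC 94 BD.
Read back as little-endian, the first byte is least significant, giving 0xBD94EC.
0xBD94EC = 12424428.

12424428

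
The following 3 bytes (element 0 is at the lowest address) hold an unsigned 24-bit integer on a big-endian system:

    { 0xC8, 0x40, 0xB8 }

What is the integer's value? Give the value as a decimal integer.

13123768

In big-endian order the high byte comes first in memory.
The bytes are already most-significant first: 0xC840B8.
0xC840B8 = 13123768.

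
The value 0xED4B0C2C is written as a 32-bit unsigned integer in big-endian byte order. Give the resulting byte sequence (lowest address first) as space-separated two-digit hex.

ED 4B 0C 2C

Split into bytes (most-significant first): ED 4B 0C 2C.
Big-endian: lowest address holds the most-significant byte.
So the memory order matches the most-significant-first order: ED 4B 0C 2C.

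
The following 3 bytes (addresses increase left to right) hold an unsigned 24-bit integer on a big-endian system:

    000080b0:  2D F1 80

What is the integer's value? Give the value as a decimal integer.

3010944

Big-endian: lowest address holds the most-significant byte.
The bytes are already most-significant first: 0x2DF180.
0x2DF180 = 3010944.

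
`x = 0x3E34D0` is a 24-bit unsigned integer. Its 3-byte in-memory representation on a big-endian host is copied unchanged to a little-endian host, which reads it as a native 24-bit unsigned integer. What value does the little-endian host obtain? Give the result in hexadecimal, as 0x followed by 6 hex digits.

0xD0343E

Stored big-endian, the bytes at ascending addresses are 3E 34 D0.
Read back as little-endian, the first byte is least significant, giving 0xD0343E.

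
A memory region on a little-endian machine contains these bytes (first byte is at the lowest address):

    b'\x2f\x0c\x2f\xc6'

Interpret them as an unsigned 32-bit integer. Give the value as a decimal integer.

3324972079

Little-endian: lowest address holds the least-significant byte.
Reassemble most-significant byte first: C6 2F 0C 2F → 0xC62F0C2F.
0xC62F0C2F = 3324972079.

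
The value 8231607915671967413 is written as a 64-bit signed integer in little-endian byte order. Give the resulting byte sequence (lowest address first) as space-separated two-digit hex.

B5 D6 EB 4F C9 8B 3C 72

8231607915671967413 in hexadecimal, padded to 64 bits, is 0x723C8BC94FEBD6B5.
Split into bytes (most-significant first): 72 3C 8B C9 4F EB D6 B5.
Little-endian stores the least-significant byte at the lowest address.
So at ascending addresses the bytes are B5 D6 EB 4F C9 8B 3C 72.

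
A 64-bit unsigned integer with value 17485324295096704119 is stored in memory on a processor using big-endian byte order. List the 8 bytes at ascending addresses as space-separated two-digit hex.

F2 A8 59 CE 1F BF 1C 77

17485324295096704119 in hexadecimal, padded to 64 bits, is 0xF2A859CE1FBF1C77.
Split into bytes (most-significant first): F2 A8 59 CE 1F BF 1C 77.
In big-endian order the high byte comes first in memory.
So the memory order matches the most-significant-first order: F2 A8 59 CE 1F BF 1C 77.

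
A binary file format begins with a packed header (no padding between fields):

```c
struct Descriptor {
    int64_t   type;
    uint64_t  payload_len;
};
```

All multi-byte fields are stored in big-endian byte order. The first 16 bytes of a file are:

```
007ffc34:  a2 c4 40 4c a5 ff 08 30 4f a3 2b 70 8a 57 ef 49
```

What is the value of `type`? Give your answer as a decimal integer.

-6718174046183290832

`type` is the first field, at byte offset 0, occupying 8 bytes.
Bytes at offsets 0..7: A2 C4 40 4C A5 FF 08 30.
Big-endian stores the most-significant byte at the lowest address.
The bytes are already most-significant first: 0xA2C4404CA5FF0830.
Top bit is set, so as a signed 64-bit value this is 0xA2C4404CA5FF0830 − 2^64 = -6718174046183290832.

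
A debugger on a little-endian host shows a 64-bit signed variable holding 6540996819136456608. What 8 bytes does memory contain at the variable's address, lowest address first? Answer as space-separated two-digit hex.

6540996819136456608 in hexadecimal, padded to 64 bits, is 0x5AC649F38996A7A0.
Split into bytes (most-significant first): 5A C6 49 F3 89 96 A7 A0.
Little-endian: lowest address holds the least-significant byte.
So at ascending addresses the bytes are A0 A7 96 89 F3 49 C6 5A.

A0 A7 96 89 F3 49 C6 5A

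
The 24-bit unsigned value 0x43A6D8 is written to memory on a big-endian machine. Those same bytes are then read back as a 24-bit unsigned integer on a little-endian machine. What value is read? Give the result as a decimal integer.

14198339

Stored big-endian, the bytes at ascending addresses are 43 A6 D8.
Read back as little-endian, the first byte is least significant, giving 0xD8A643.
0xD8A643 = 14198339.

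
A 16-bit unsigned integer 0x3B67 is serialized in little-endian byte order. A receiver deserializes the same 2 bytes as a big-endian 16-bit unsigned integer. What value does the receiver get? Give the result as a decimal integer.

26427

Stored little-endian, the bytes at ascending addresses are 67 3B.
Read back as big-endian, the last byte is least significant, giving 0x673B.
0x673B = 26427.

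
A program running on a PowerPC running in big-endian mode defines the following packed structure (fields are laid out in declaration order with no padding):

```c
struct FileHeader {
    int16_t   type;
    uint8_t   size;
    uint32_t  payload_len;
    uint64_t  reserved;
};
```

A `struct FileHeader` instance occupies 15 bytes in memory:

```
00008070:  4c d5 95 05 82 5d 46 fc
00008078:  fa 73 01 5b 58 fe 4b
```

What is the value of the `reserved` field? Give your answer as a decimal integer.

`reserved` follows `type` (2 B), `size` (1 B), `payload_len` (4 B), so it starts at offset 2 + 1 + 4 = 7 and occupies 8 bytes.
Bytes at offsets 7..14: FC FA 73 01 5B 58 FE 4B.
Big-endian: lowest address holds the most-significant byte.
The bytes are already most-significant first: 0xFCFA73015B58FE4B.
0xFCFA73015B58FE4B = 18229008891400224331.

18229008891400224331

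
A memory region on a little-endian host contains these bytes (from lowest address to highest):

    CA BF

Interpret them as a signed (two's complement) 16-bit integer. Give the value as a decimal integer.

-16438

Little-endian: lowest address holds the least-significant byte.
Reassemble most-significant byte first: BF CA → 0xBFCA.
Top bit is set, so as a signed 16-bit value this is 0xBFCA − 2^16 = -16438.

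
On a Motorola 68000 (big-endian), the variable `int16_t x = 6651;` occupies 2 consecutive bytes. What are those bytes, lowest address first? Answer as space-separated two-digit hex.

6651 in hexadecimal, padded to 16 bits, is 0x19FB.
Split into bytes (most-significant first): 19 FB.
Big-endian stores the most-significant byte at the lowest address.
So the memory order matches the most-significant-first order: 19 FB.

19 FB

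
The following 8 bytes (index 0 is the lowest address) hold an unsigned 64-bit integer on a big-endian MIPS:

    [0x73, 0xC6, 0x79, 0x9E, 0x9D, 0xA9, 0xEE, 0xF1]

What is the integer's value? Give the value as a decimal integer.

8342489081907375857

Big-endian stores the most-significant byte at the lowest address.
The bytes are already most-significant first: 0x73C6799E9DA9EEF1.
0x73C6799E9DA9EEF1 = 8342489081907375857.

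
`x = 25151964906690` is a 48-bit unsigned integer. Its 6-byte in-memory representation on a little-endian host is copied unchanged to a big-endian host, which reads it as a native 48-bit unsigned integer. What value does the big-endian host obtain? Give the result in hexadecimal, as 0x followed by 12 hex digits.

25151964906690 in 48-bit hexadecimal is 0x16E025EF04C2.
Stored little-endian, the bytes at ascending addresses are C2 04 EF 25 E0 16.
Read back as big-endian, the last byte is least significant, giving 0xC204EF25E016.

0xC204EF25E016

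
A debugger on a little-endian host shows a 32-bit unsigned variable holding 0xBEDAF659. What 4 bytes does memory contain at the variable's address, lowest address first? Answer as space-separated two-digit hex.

Split into bytes (most-significant first): BE DA F6 59.
Little-endian stores the least-significant byte at the lowest address.
So at ascending addresses the bytes are 59 F6 DA BE.

59 F6 DA BE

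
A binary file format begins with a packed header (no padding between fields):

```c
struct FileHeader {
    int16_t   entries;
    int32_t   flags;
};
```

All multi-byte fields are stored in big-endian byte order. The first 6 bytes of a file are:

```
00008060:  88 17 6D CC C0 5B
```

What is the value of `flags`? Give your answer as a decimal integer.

`flags` follows `entries` (2 bytes), so it starts at byte offset 2 and occupies 4 bytes.
Bytes at offsets 2..5: 6D CC C0 5B.
Big-endian: lowest address holds the most-significant byte.
The bytes are already most-significant first: 0x6DCCC05B.
0x6DCCC05B = 1842135131.

1842135131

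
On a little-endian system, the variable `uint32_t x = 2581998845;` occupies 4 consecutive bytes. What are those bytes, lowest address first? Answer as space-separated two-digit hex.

FD 2C E6 99

2581998845 in hexadecimal, padded to 32 bits, is 0x99E62CFD.
Split into bytes (most-significant first): 99 E6 2C FD.
In little-endian order the low byte comes first in memory.
So at ascending addresses the bytes are FD 2C E6 99.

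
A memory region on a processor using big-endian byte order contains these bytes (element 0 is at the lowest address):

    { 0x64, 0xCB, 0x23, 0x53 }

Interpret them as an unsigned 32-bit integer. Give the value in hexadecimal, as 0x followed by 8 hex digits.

Big-endian: lowest address holds the most-significant byte.
The bytes are already most-significant first: 0x64CB2353.

0x64CB2353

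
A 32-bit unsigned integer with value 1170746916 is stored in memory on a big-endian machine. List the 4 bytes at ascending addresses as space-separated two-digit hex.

45 C8 2E 24

1170746916 in hexadecimal, padded to 32 bits, is 0x45C82E24.
Split into bytes (most-significant first): 45 C8 2E 24.
Big-endian stores the most-significant byte at the lowest address.
So the memory order matches the most-significant-first order: 45 C8 2E 24.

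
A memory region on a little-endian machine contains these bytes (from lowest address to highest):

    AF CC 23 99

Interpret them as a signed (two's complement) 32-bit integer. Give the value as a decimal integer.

Little-endian: lowest address holds the least-significant byte.
Reassemble most-significant byte first: 99 23 CC AF → 0x9923CCAF.
Top bit is set, so as a signed 32-bit value this is 0x9923CCAF − 2^32 = -1725707089.

-1725707089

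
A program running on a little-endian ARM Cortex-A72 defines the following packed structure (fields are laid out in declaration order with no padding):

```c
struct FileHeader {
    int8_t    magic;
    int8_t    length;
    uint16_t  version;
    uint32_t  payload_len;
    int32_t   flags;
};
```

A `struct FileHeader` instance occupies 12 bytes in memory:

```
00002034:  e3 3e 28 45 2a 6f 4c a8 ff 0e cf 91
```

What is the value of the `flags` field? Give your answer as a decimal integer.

`flags` follows `magic` (1 B), `length` (1 B), `version` (2 B), `payload_len` (4 B), so it starts at offset 1 + 1 + 2 + 4 = 8 and occupies 4 bytes.
Bytes at offsets 8..11: FF 0E CF 91.
Little-endian stores the least-significant byte at the lowest address.
Reassemble most-significant byte first: 91 CF 0E FF → 0x91CF0EFF.
Top bit is set, so as a signed 32-bit value this is 0x91CF0EFF − 2^32 = -1848701185.

-1848701185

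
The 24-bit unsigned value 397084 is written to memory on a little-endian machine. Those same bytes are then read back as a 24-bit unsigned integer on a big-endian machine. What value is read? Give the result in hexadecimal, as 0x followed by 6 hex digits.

397084 in 24-bit hexadecimal is 0x060F1C.
Stored little-endian, the bytes at ascending addresses are 1C 0F 06.
Read back as big-endian, the last byte is least significant, giving 0x1C0F06.

0x1C0F06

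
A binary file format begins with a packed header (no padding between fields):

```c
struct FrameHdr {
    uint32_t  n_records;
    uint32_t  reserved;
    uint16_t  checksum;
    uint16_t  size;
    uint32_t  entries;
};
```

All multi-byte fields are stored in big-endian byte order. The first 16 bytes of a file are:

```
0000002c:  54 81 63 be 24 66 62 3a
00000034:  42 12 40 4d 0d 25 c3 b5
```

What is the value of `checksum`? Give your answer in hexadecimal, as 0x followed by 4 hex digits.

0x4212

`checksum` follows `n_records` (4 B), `reserved` (4 B), so it starts at offset 4 + 4 = 8 and occupies 2 bytes.
Bytes at offsets 8..9: 42 12.
Big-endian: lowest address holds the most-significant byte.
The bytes are already most-significant first: 0x4212.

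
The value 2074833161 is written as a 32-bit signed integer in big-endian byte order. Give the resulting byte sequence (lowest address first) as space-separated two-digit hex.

2074833161 in hexadecimal, padded to 32 bits, is 0x7BAB7109.
Split into bytes (most-significant first): 7B AB 71 09.
Big-endian stores the most-significant byte at the lowest address.
So the memory order matches the most-significant-first order: 7B AB 71 09.

7B AB 71 09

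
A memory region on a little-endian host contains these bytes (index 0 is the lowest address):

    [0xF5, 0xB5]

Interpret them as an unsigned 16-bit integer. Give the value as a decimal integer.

In little-endian order the low byte comes first in memory.
Reassemble most-significant byte first: B5 F5 → 0xB5F5.
0xB5F5 = 46581.

46581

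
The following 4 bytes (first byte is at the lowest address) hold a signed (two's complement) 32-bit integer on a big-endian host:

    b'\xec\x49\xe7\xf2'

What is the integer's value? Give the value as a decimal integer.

-330700814

In big-endian order the high byte comes first in memory.
The bytes are already most-significant first: 0xEC49E7F2.
Top bit is set, so as a signed 32-bit value this is 0xEC49E7F2 − 2^32 = -330700814.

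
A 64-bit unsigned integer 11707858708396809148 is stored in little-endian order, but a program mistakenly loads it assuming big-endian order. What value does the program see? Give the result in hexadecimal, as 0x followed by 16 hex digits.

0xBC9B74E276AB7AA2

11707858708396809148 in 64-bit hexadecimal is 0xA27AAB76E2749BBC.
Stored little-endian, the bytes at ascending addresses are BC 9B 74 E2 76 AB 7A A2.
Read back as big-endian, the last byte is least significant, giving 0xBC9B74E276AB7AA2.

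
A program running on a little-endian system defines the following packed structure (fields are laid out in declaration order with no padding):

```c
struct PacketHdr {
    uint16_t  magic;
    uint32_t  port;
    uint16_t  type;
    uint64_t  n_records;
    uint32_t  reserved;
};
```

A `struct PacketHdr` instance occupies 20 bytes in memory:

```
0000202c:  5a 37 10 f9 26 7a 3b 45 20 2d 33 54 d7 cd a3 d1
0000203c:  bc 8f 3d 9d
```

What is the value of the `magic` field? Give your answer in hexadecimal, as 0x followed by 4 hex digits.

0x375A

`magic` is the first field, at byte offset 0, occupying 2 bytes.
Bytes at offsets 0..1: 5A 37.
Little-endian: lowest address holds the least-significant byte.
Reassemble most-significant byte first: 37 5A → 0x375A.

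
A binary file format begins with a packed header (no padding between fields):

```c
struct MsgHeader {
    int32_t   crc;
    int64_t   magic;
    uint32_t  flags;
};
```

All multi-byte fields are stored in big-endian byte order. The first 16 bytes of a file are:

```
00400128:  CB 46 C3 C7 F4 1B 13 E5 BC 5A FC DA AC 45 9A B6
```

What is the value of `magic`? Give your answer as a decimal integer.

-857069426655429414

`magic` follows `crc` (4 bytes), so it starts at byte offset 4 and occupies 8 bytes.
Bytes at offsets 4..11: F4 1B 13 E5 BC 5A FC DA.
In big-endian order the high byte comes first in memory.
The bytes are already most-significant first: 0xF41B13E5BC5AFCDA.
Top bit is set, so as a signed 64-bit value this is 0xF41B13E5BC5AFCDA − 2^64 = -857069426655429414.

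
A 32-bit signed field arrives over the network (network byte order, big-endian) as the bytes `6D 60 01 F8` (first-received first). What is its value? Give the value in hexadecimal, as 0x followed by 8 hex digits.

Big-endian stores the most-significant byte at the lowest address.
The bytes are already most-significant first: 0x6D6001F8.

0x6D6001F8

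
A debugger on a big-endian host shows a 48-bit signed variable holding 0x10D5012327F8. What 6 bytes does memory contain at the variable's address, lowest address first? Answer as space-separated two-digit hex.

Split into bytes (most-significant first): 10 D5 01 23 27 F8.
Big-endian stores the most-significant byte at the lowest address.
So the memory order matches the most-significant-first order: 10 D5 01 23 27 F8.

10 D5 01 23 27 F8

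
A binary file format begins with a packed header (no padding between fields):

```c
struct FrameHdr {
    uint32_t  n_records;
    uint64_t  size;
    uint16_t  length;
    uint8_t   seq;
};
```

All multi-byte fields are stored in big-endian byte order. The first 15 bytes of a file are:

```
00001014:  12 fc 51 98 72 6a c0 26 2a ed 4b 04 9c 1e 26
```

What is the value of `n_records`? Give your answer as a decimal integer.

`n_records` is the first field, at byte offset 0, occupying 4 bytes.
Bytes at offsets 0..3: 12 FC 51 98.
Big-endian: lowest address holds the most-significant byte.
The bytes are already most-significant first: 0x12FC5198.
0x12FC5198 = 318525848.

318525848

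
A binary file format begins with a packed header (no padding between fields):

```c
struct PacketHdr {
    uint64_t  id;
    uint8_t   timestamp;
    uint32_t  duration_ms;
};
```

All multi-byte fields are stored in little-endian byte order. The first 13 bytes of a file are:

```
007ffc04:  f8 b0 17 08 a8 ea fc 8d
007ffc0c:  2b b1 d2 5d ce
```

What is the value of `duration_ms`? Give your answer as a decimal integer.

3462255281

`duration_ms` follows `id` (8 B), `timestamp` (1 B), so it starts at offset 8 + 1 = 9 and occupies 4 bytes.
Bytes at offsets 9..12: B1 D2 5D CE.
Little-endian stores the least-significant byte at the lowest address.
Reassemble most-significant byte first: CE 5D D2 B1 → 0xCE5DD2B1.
0xCE5DD2B1 = 3462255281.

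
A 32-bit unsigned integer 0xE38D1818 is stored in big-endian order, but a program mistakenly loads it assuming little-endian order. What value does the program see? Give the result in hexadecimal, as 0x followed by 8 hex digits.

0x18188DE3

Stored big-endian, the bytes at ascending addresses are E3 8D 18 18.
Read back as little-endian, the first byte is least significant, giving 0x18188DE3.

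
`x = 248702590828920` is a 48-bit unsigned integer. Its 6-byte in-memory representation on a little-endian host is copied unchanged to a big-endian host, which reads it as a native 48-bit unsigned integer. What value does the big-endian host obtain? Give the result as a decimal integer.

248702590828920 in 48-bit hexadecimal is 0xE2319594C178.
Stored little-endian, the bytes at ascending addresses are 78 C1 94 95 31 E2.
Read back as big-endian, the last byte is least significant, giving 0x78C1949531E2.
0x78C1949531E2 = 132772816826850.

132772816826850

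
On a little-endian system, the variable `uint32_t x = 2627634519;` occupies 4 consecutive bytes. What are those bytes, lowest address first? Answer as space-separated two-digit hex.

2627634519 in hexadecimal, padded to 32 bits, is 0x9C9E8557.
Split into bytes (most-significant first): 9C 9E 85 57.
Little-endian stores the least-significant byte at the lowest address.
So at ascending addresses the bytes are 57 85 9E 9C.

57 85 9E 9C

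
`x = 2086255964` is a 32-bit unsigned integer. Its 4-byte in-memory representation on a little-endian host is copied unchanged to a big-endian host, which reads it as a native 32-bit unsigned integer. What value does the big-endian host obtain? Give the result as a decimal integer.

2086255964 in 32-bit hexadecimal is 0x7C59BD5C.
Stored little-endian, the bytes at ascending addresses are 5C BD 59 7C.
Read back as big-endian, the last byte is least significant, giving 0x5CBD597C.
0x5CBD597C = 1555913084.

1555913084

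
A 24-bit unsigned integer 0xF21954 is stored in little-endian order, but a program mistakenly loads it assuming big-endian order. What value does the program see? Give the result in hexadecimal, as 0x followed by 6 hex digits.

0x5419F2

Stored little-endian, the bytes at ascending addresses are 54 19 F2.
Read back as big-endian, the last byte is least significant, giving 0x5419F2.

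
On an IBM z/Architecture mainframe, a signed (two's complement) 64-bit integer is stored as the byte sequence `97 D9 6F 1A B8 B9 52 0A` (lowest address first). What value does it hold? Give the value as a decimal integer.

-7504845143477235190

Big-endian: lowest address holds the most-significant byte.
The bytes are already most-significant first: 0x97D96F1AB8B9520A.
Top bit is set, so as a signed 64-bit value this is 0x97D96F1AB8B9520A − 2^64 = -7504845143477235190.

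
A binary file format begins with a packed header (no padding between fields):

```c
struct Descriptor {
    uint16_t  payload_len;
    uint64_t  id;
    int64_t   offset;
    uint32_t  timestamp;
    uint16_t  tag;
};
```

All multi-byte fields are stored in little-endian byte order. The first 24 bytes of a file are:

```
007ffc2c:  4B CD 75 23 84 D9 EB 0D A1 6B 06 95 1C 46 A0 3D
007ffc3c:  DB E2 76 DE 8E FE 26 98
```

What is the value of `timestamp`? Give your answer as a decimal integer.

4270775926

`timestamp` follows `payload_len` (2 B), `id` (8 B), `offset` (8 B), so it starts at offset 2 + 8 + 8 = 18 and occupies 4 bytes.
Bytes at offsets 18..21: 76 DE 8E FE.
Little-endian: lowest address holds the least-significant byte.
Reassemble most-significant byte first: FE 8E DE 76 → 0xFE8EDE76.
0xFE8EDE76 = 4270775926.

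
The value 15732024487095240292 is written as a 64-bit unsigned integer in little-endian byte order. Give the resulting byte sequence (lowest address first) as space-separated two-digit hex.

15732024487095240292 in hexadecimal, padded to 64 bits, is 0xDA5360EB4F0F0664.
Split into bytes (most-significant first): DA 53 60 EB 4F 0F 06 64.
Little-endian: lowest address holds the least-significant byte.
So at ascending addresses the bytes are 64 06 0F 4F EB 60 53 DA.

64 06 0F 4F EB 60 53 DA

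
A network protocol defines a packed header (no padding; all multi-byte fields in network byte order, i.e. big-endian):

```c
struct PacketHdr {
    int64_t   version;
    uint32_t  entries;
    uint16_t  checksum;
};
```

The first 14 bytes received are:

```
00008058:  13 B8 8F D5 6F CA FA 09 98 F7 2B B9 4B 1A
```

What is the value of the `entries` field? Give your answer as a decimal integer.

`entries` follows `version` (8 bytes), so it starts at byte offset 8 and occupies 4 bytes.
Bytes at offsets 8..11: 98 F7 2B B9.
Big-endian stores the most-significant byte at the lowest address.
The bytes are already most-significant first: 0x98F72BB9.
0x98F72BB9 = 2566335417.

2566335417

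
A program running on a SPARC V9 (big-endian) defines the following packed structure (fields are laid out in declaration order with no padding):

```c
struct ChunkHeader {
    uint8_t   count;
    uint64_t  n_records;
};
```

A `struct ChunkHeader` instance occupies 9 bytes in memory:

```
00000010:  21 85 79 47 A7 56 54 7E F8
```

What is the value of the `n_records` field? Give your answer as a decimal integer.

9617797263259893496

`n_records` follows `count` (1 byte), so it starts at byte offset 1 and occupies 8 bytes.
Bytes at offsets 1..8: 85 79 47 A7 56 54 7E F8.
In big-endian order the high byte comes first in memory.
The bytes are already most-significant first: 0x857947A756547EF8.
0x857947A756547EF8 = 9617797263259893496.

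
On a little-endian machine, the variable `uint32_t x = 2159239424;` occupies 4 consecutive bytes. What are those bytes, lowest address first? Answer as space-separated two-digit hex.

00 61 B3 80

2159239424 in hexadecimal, padded to 32 bits, is 0x80B36100.
Split into bytes (most-significant first): 80 B3 61 00.
In little-endian order the low byte comes first in memory.
So at ascending addresses the bytes are 00 61 B3 80.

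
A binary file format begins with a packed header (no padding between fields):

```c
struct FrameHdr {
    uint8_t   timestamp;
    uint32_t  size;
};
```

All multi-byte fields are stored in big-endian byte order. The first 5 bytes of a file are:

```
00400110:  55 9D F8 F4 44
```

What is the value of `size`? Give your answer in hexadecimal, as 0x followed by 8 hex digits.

0x9DF8F444

`size` follows `timestamp` (1 byte), so it starts at byte offset 1 and occupies 4 bytes.
Bytes at offsets 1..4: 9D F8 F4 44.
In big-endian order the high byte comes first in memory.
The bytes are already most-significant first: 0x9DF8F444.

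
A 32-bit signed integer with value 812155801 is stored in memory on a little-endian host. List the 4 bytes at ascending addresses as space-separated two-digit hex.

99 83 68 30

812155801 in hexadecimal, padded to 32 bits, is 0x30688399.
Split into bytes (most-significant first): 30 68 83 99.
Little-endian stores the least-significant byte at the lowest address.
So at ascending addresses the bytes are 99 83 68 30.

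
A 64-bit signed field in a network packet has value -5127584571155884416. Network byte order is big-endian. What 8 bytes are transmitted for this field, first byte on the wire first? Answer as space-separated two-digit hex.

Two's complement of -5127584571155884416 in 64 bits: 5127584571155884416 = 0x4728D70017852980; invert → 0xB8D728FFE87AD67F; add 1 → 0xB8D728FFE87AD680.
Split into bytes (most-significant first): B8 D7 28 FF E8 7A D6 80.
Big-endian: lowest address holds the most-significant byte.
So the memory order matches the most-significant-first order: B8 D7 28 FF E8 7A D6 80.

B8 D7 28 FF E8 7A D6 80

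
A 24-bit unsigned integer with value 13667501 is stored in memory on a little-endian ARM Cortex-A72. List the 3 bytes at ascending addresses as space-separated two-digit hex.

AD 8C D0

13667501 in hexadecimal, padded to 24 bits, is 0xD08CAD.
Split into bytes (most-significant first): D0 8C AD.
In little-endian order the low byte comes first in memory.
So at ascending addresses the bytes are AD 8C D0.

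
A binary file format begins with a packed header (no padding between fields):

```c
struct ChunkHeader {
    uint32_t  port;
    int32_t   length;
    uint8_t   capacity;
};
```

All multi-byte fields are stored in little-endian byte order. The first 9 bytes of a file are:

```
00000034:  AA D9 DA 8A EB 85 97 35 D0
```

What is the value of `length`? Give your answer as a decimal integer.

`length` follows `port` (4 bytes), so it starts at byte offset 4 and occupies 4 bytes.
Bytes at offsets 4..7: EB 85 97 35.
Little-endian stores the least-significant byte at the lowest address.
Reassemble most-significant byte first: 35 97 85 EB → 0x359785EB.
0x359785EB = 899122667.

899122667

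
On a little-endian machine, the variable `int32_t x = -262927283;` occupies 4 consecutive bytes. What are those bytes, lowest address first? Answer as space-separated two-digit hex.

Two's complement of -262927283 in 32 bits: 262927283 = 0x0FABF3B3; invert → 0xF0540C4C; add 1 → 0xF0540C4D.
Split into bytes (most-significant first): F0 54 0C 4D.
Little-endian: lowest address holds the least-significant byte.
So at ascending addresses the bytes are 4D 0C 54 F0.

4D 0C 54 F0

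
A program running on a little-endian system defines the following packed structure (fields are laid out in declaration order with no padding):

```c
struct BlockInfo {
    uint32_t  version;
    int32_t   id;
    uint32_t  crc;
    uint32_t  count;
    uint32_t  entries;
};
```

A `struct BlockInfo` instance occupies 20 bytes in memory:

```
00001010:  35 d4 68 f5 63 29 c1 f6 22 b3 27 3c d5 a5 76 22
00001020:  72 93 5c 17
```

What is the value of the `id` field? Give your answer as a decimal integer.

-155113117

`id` follows `version` (4 bytes), so it starts at byte offset 4 and occupies 4 bytes.
Bytes at offsets 4..7: 63 29 C1 F6.
Little-endian: lowest address holds the least-significant byte.
Reassemble most-significant byte first: F6 C1 29 63 → 0xF6C12963.
Top bit is set, so as a signed 32-bit value this is 0xF6C12963 − 2^32 = -155113117.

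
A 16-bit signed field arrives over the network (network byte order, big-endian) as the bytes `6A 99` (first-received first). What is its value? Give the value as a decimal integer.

27289

Big-endian: lowest address holds the most-significant byte.
The bytes are already most-significant first: 0x6A99.
0x6A99 = 27289.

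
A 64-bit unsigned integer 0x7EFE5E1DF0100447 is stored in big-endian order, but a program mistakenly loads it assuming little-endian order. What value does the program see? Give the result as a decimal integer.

Stored big-endian, the bytes at ascending addresses are 7E FE 5E 1D F0 10 04 47.
Read back as little-endian, the first byte is least significant, giving 0x470410F01D5EFE7E.
0x470410F01D5EFE7E = 5117233700070686334.

5117233700070686334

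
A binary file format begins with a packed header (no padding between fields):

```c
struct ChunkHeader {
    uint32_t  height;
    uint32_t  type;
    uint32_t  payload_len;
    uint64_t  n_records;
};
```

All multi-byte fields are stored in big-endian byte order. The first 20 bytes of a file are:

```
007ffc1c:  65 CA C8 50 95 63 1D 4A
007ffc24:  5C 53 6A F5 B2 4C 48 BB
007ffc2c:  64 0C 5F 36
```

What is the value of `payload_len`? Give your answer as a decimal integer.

1548970741

`payload_len` follows `height` (4 B), `type` (4 B), so it starts at offset 4 + 4 = 8 and occupies 4 bytes.
Bytes at offsets 8..11: 5C 53 6A F5.
Big-endian: lowest address holds the most-significant byte.
The bytes are already most-significant first: 0x5C536AF5.
0x5C536AF5 = 1548970741.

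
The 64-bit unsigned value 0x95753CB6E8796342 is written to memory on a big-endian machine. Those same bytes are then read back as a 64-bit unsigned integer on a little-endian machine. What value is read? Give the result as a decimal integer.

Stored big-endian, the bytes at ascending addresses are 95 75 3C B6 E8 79 63 42.
Read back as little-endian, the first byte is least significant, giving 0x426379E8B63C7595.
0x426379E8B63C7595 = 4783801269594387861.

4783801269594387861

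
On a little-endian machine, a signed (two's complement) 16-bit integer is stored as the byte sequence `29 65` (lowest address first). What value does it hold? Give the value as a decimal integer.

In little-endian order the low byte comes first in memory.
Reassemble most-significant byte first: 65 29 → 0x6529.
0x6529 = 25897.

25897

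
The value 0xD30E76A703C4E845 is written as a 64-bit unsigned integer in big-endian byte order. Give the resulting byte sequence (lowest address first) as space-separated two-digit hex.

D3 0E 76 A7 03 C4 E8 45

Split into bytes (most-significant first): D3 0E 76 A7 03 C4 E8 45.
Big-endian stores the most-significant byte at the lowest address.
So the memory order matches the most-significant-first order: D3 0E 76 A7 03 C4 E8 45.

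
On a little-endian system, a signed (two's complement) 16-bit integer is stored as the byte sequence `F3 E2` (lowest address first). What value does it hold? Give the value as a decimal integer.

Little-endian stores the least-significant byte at the lowest address.
Reassemble most-significant byte first: E2 F3 → 0xE2F3.
Top bit is set, so as a signed 16-bit value this is 0xE2F3 − 2^16 = -7437.

-7437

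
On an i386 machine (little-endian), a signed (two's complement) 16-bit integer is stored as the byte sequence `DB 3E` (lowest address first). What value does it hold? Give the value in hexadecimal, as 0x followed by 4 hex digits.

0x3EDB

Little-endian stores the least-significant byte at the lowest address.
Reassemble most-significant byte first: 3E DB → 0x3EDB.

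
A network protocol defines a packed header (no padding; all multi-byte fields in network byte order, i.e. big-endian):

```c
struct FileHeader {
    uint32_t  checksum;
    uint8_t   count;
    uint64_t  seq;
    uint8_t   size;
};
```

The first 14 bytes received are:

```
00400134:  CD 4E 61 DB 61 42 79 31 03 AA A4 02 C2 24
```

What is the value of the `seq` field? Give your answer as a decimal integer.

`seq` follows `checksum` (4 B), `count` (1 B), so it starts at offset 4 + 1 = 5 and occupies 8 bytes.
Bytes at offsets 5..12: 42 79 31 03 AA A4 02 C2.
In big-endian order the high byte comes first in memory.
The bytes are already most-significant first: 0x42793103AAA402C2.
0x42793103AAA402C2 = 4789913570502771394.

4789913570502771394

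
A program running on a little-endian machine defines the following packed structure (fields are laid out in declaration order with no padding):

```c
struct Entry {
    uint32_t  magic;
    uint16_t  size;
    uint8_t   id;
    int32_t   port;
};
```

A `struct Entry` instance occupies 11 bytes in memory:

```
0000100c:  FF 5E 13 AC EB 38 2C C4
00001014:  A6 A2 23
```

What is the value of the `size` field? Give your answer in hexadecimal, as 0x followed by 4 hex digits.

0x38EB

`size` follows `magic` (4 bytes), so it starts at byte offset 4 and occupies 2 bytes.
Bytes at offsets 4..5: EB 38.
Little-endian: lowest address holds the least-significant byte.
Reassemble most-significant byte first: 38 EB → 0x38EB.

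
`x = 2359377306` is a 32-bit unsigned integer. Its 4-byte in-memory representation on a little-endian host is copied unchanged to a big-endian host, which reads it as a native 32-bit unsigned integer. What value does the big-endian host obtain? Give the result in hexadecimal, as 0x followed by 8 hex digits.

0x9A3DA18C

2359377306 in 32-bit hexadecimal is 0x8CA13D9A.
Stored little-endian, the bytes at ascending addresses are 9A 3D A1 8C.
Read back as big-endian, the last byte is least significant, giving 0x9A3DA18C.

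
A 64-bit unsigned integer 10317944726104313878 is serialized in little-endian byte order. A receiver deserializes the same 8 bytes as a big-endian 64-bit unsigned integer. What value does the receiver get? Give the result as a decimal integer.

10317944726104313878 in 64-bit hexadecimal is 0x8F30B40FC3901016.
Stored little-endian, the bytes at ascending addresses are 16 10 90 C3 0F B4 30 8F.
Read back as big-endian, the last byte is least significant, giving 0x161090C30FB4308F.
0x161090C30FB4308F = 1589929835918274703.

1589929835918274703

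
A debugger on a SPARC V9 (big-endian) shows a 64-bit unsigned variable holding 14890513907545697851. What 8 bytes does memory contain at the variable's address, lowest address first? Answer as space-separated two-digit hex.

14890513907545697851 in hexadecimal, padded to 64 bits, is 0xCEA5BB816E466E3B.
Split into bytes (most-significant first): CE A5 BB 81 6E 46 6E 3B.
Big-endian: lowest address holds the most-significant byte.
So the memory order matches the most-significant-first order: CE A5 BB 81 6E 46 6E 3B.

CE A5 BB 81 6E 46 6E 3B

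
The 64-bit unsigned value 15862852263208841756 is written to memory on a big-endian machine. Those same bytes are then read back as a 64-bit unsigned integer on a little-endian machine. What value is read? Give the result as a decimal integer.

2049719064454767836

15862852263208841756 in 64-bit hexadecimal is 0xDC242C16A110721C.
Stored big-endian, the bytes at ascending addresses are DC 24 2C 16 A1 10 72 1C.
Read back as little-endian, the first byte is least significant, giving 0x1C7210A1162C24DC.
0x1C7210A1162C24DC = 2049719064454767836.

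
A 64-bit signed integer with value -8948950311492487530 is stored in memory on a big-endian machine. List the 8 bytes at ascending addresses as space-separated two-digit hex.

83 CE F1 1A F2 DE 76 96

Two's complement of -8948950311492487530 in 64 bits: 8948950311492487530 = 0x7C310EE50D21896A; invert → 0x83CEF11AF2DE7695; add 1 → 0x83CEF11AF2DE7696.
Split into bytes (most-significant first): 83 CE F1 1A F2 DE 76 96.
In big-endian order the high byte comes first in memory.
So the memory order matches the most-significant-first order: 83 CE F1 1A F2 DE 76 96.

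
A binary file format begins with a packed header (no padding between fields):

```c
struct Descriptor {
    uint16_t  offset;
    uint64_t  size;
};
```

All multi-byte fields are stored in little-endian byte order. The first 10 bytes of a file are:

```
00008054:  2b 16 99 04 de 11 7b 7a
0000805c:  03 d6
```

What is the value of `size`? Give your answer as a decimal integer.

15421304218046039193

`size` follows `offset` (2 bytes), so it starts at byte offset 2 and occupies 8 bytes.
Bytes at offsets 2..9: 99 04 DE 11 7B 7A 03 D6.
Little-endian stores the least-significant byte at the lowest address.
Reassemble most-significant byte first: D6 03 7A 7B 11 DE 04 99 → 0xD6037A7B11DE0499.
0xD6037A7B11DE0499 = 15421304218046039193.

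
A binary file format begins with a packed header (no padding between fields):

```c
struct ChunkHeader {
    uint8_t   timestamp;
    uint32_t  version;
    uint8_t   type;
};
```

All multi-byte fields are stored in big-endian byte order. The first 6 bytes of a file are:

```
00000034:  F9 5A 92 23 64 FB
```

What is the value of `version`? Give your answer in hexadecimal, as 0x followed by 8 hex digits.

`version` follows `timestamp` (1 byte), so it starts at byte offset 1 and occupies 4 bytes.
Bytes at offsets 1..4: 5A 92 23 64.
Big-endian: lowest address holds the most-significant byte.
The bytes are already most-significant first: 0x5A922364.

0x5A922364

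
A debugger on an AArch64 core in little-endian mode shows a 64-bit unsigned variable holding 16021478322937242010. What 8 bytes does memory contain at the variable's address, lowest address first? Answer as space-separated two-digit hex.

9A A1 4B 37 A6 B9 57 DE

16021478322937242010 in hexadecimal, padded to 64 bits, is 0xDE57B9A6374BA19A.
Split into bytes (most-significant first): DE 57 B9 A6 37 4B A1 9A.
Little-endian stores the least-significant byte at the lowest address.
So at ascending addresses the bytes are 9A A1 4B 37 A6 B9 57 DE.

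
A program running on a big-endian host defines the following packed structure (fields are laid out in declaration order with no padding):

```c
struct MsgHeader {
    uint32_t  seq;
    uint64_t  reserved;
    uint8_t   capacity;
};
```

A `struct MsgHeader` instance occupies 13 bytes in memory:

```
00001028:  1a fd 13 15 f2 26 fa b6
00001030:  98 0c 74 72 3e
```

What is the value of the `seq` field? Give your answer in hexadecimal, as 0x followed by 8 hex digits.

0x1AFD1315

`seq` is the first field, at byte offset 0, occupying 4 bytes.
Bytes at offsets 0..3: 1A FD 13 15.
In big-endian order the high byte comes first in memory.
The bytes are already most-significant first: 0x1AFD1315.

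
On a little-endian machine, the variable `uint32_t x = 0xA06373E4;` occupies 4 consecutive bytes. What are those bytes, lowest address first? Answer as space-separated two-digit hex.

Split into bytes (most-significant first): A0 63 73 E4.
Little-endian: lowest address holds the least-significant byte.
So at ascending addresses the bytes are E4 73 63 A0.

E4 73 63 A0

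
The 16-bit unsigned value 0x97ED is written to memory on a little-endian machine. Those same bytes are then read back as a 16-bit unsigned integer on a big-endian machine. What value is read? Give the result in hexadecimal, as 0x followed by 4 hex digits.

Stored little-endian, the bytes at ascending addresses are ED 97.
Read back as big-endian, the last byte is least significant, giving 0xED97.

0xED97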